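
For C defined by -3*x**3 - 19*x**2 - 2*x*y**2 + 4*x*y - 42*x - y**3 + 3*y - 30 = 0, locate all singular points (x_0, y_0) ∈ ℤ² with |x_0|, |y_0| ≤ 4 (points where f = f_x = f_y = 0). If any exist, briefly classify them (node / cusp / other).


Singular points: {(-2, 1)}; classification: node.

Compute partial derivatives:
  f_x = -9*x**2 - 38*x - 2*y**2 + 4*y - 42.
  f_y = -4*x*y + 4*x - 3*y**2 + 3.
Scan x_0 ∈ {−4, ..., 4}. For each x_0, f_y(x_0, y) is a polynomial in y; find its integer roots y ∈ {−4, ..., 4}, then test f_x and f at those candidates.
  x = -4: f_y(-4, y) = -3*y**2 + 16*y - 13; vanishes at y ∈ {1}. (-4, 1): f_x = -32 ≠ 0.
  x = -3: f_y(-3, y) = -3*y**2 + 12*y - 9; vanishes at y ∈ {1, 3}. (-3, 1): f_x = -7 ≠ 0; (-3, 3): f_x = -15 ≠ 0.
  x = -2: f_y(-2, y) = -3*y**2 + 8*y - 5; vanishes at y ∈ {1}. (-2, 1): f_x = 0, f = 0 — SINGULAR.
  x = -1: f_y(-1, y) = -3*y**2 + 4*y - 1; vanishes at y ∈ {1}. (-1, 1): f_x = -11 ≠ 0.
  x = 0: f_y(0, y) = 3 - 3*y**2; vanishes at y ∈ {-1, 1}. (0, -1): f_x = -48 ≠ 0; (0, 1): f_x = -40 ≠ 0.
  x = 1: f_y(1, y) = -3*y**2 - 4*y + 7; vanishes at y ∈ {1}. (1, 1): f_x = -87 ≠ 0.
  x = 2: f_y(2, y) = -3*y**2 - 8*y + 11; vanishes at y ∈ {1}. (2, 1): f_x = -152 ≠ 0.
  x = 3: f_y(3, y) = -3*y**2 - 12*y + 15; vanishes at y ∈ {1}. (3, 1): f_x = -235 ≠ 0.
  x = 4: f_y(4, y) = -3*y**2 - 16*y + 19; vanishes at y ∈ {1}. (4, 1): f_x = -336 ≠ 0.
Only singular point on the grid: (-2, 1).
Classify: substitute x = -2 + u, y = 1 + v and expand: f = -3*u**3 - u**2 - 2*u*v**2 - v**3 + v**2.
No constant or linear terms (consistent with a singular point). Quadratic part: -u**2 + v**2. Cubic part: -3*u**3 - 2*u*v**2 - v**3.
The quadratic part v**2 - u**2 = (v − u)(v + u) splits into two distinct linear factors, so there are two distinct tangent lines y − 1 = ±(x − -2) — this is a node (ordinary double point).
Classification: node.


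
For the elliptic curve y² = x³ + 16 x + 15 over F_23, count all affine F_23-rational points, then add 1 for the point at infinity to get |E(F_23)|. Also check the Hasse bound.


Affine points = {(1, 3), (1, 20), (2, 3), (2, 20), (5, 6), (5, 17), (10, 5), (10, 18), (11, 2), (11, 21), (12, 7), (12, 16), (14, 4), (14, 19), (17, 5), (17, 18), (19, 5), (19, 18), (20, 3), (20, 20)}; affine count = 20; |E(F_23)| = 21.

Discriminant check: Δ ∝ 4a³ + 27b² = 4·16³ + 27·15² = 4·4096 + 27·225 ≡ 11 (mod 23). Nonzero ⇒ E is nonsingular.
For each x ∈ F_23, compute rhs = x³ + 16·x + 15 mod 23, then count y ∈ F_23 with y² ≡ rhs.
  x = 0: rhs = 15, matching y values: none (0 points).
  x = 1: rhs = 9, matching y values: 3, 20 (2 points).
  x = 2: rhs = 9, matching y values: 3, 20 (2 points).
  x = 3: rhs = 21, matching y values: none (0 points).
  x = 4: rhs = 5, matching y values: none (0 points).
  x = 5: rhs = 13, matching y values: 6, 17 (2 points).
  x = 6: rhs = 5, matching y values: none (0 points).
  x = 7: rhs = 10, matching y values: none (0 points).
  x = 8: rhs = 11, matching y values: none (0 points).
  x = 9: rhs = 14, matching y values: none (0 points).
  x = 10: rhs = 2, matching y values: 5, 18 (2 points).
  x = 11: rhs = 4, matching y values: 2, 21 (2 points).
  x = 12: rhs = 3, matching y values: 7, 16 (2 points).
  x = 13: rhs = 5, matching y values: none (0 points).
  x = 14: rhs = 16, matching y values: 4, 19 (2 points).
  x = 15: rhs = 19, matching y values: none (0 points).
  x = 16: rhs = 20, matching y values: none (0 points).
  x = 17: rhs = 2, matching y values: 5, 18 (2 points).
  x = 18: rhs = 17, matching y values: none (0 points).
  x = 19: rhs = 2, matching y values: 5, 18 (2 points).
  x = 20: rhs = 9, matching y values: 3, 20 (2 points).
  x = 21: rhs = 21, matching y values: none (0 points).
  x = 22: rhs = 21, matching y values: none (0 points).
Total affine count: 20.
Full point count |E(F_23)| = 20 + 1 = 21.
Hasse bound: |21 − (23+1)| = |-3| = 3 ≤ 2√23 ≈ 9.5917 ✓.


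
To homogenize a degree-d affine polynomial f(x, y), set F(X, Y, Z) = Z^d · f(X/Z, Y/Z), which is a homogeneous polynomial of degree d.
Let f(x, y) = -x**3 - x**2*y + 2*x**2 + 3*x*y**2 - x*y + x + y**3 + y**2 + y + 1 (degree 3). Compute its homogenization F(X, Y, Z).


F(X, Y, Z) = -X**3 - X**2*Y + 2*X**2*Z + 3*X*Y**2 - X*Y*Z + X*Z**2 + Y**3 + Y**2*Z + Y*Z**2 + Z**3

deg(f) = 3.
Substitute x = X/Z, y = Y/Z into f, then multiply by Z^3.
  monomial -1·x^3·y^0 ↦ -1·X^3·Y^0·Z^0.
  monomial -1·x^2·y^1 ↦ -1·X^2·Y^1·Z^0.
  monomial 2·x^2·y^0 ↦ 2·X^2·Y^0·Z^1.
  monomial 3·x^1·y^2 ↦ 3·X^1·Y^2·Z^0.
  monomial -1·x^1·y^1 ↦ -1·X^1·Y^1·Z^1.
  monomial 1·x^1·y^0 ↦ 1·X^1·Y^0·Z^2.
  monomial 1·x^0·y^3 ↦ 1·X^0·Y^3·Z^0.
  monomial 1·x^0·y^2 ↦ 1·X^0·Y^2·Z^1.
  monomial 1·x^0·y^1 ↦ 1·X^0·Y^1·Z^2.
  monomial 1·x^0·y^0 ↦ 1·X^0·Y^0·Z^3.
Collecting: F(X, Y, Z) = -X**3 - X**2*Y + 2*X**2*Z + 3*X*Y**2 - X*Y*Z + X*Z**2 + Y**3 + Y**2*Z + Y*Z**2 + Z**3.


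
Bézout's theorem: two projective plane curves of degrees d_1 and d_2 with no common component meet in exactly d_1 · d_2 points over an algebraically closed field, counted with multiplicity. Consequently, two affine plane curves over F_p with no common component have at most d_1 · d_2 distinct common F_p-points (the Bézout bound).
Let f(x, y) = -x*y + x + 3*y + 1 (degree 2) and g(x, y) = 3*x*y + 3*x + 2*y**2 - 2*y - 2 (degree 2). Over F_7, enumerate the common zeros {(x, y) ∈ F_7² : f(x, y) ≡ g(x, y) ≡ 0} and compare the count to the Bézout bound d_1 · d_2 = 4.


Common zeros: {(5, 3)}; count = 1; Bézout bound = 4.

deg(f) = 2, deg(g) = 2, so Bézout bound = 4.
Scan x ∈ F_7. For each x, list the y ∈ F_7 with f(x, y) ≡ 0 and those with g(x, y) ≡ 0 (mod 7); the common zeros in that column are the intersection.
  x = 0: f ≡ 0 at y ∈ {2}; g ≡ 0 at y ∈ ∅; common: ∅.
  x = 1: f ≡ 0 at y ∈ {6}; g ≡ 0 at y ∈ {5}; common: ∅.
  x = 2: f ≡ 0 at y ∈ {4}; g ≡ 0 at y ∈ ∅; common: ∅.
  x = 3: f ≡ 0 at y ∈ ∅; g ≡ 0 at y ∈ {0}; common: ∅.
  x = 4: f ≡ 0 at y ∈ {5}; g ≡ 0 at y ∈ ∅; common: ∅.
  x = 5: f ≡ 0 at y ∈ {3}; g ≡ 0 at y ∈ {1, 3}; common: {3}.
  x = 6: f ≡ 0 at y ∈ {0}; g ≡ 0 at y ∈ {2, 4}; common: ∅.
Collecting: common zeros = {(5, 3)}, so the count is 1.
Comparison with the Bézout bound: 1 ≤ 4 = deg(f)·deg(g), as expected for curves with no common component (the affine F_7-count falls short of the bound because intersections may lie at infinity, over extension fields, or carry multiplicity).


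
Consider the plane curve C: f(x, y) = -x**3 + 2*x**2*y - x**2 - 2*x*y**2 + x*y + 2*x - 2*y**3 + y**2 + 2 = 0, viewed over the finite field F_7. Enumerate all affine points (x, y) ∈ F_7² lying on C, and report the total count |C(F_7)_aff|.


Affine F_7-points: {(1, 6), (2, 2), (3, 0), (3, 1), (4, 0), (4, 2), (4, 5), (6, 0)}; count = 8.

For each of the 49 pairs (x, y) ∈ F_7², evaluate f(x, y) mod 7. Record the zeros.
  x = 0: [0↦2, 1↦1, 2↦4, 3↦6, 4↦2, 5↦1, 6↦5]  zeros at y ∈ ∅
  x = 1: [0↦2, 1↦2, 2↦2, 3↦4, 4↦3, 5↦1, 6↦0]  zeros at y ∈ {6}
  x = 2: [0↦1, 1↦6, 2↦0, 3↦6, 4↦5, 5↦6, 6↦4]  zeros at y ∈ {2}
  x = 3: [0↦0, 1↦0, 2↦6, 3↦6, 4↦2, 5↦3, 6↦4]  zeros at y ∈ {0, 1}
  x = 4: [0↦0, 1↦6, 2↦0, 3↦5, 4↦2, 5↦0, 6↦1]  zeros at y ∈ {0, 2, 5}
  x = 5: [0↦2, 1↦4, 2↦4, 3↦4, 4↦6, 5↦5, 6↦3]  zeros at y ∈ ∅
  x = 6: [0↦0, 1↦2, 2↦5, 3↦4, 4↦1, 5↦5, 6↦4]  zeros at y ∈ {0}
Collecting zeros: affine points = {(1, 6), (2, 2), (3, 0), (3, 1), (4, 0), (4, 2), (4, 5), (6, 0)}.
Total count |C(F_7)_aff| = 8.


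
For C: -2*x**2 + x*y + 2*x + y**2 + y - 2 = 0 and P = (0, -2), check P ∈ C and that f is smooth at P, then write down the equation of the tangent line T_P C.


Tangent line at P: -3*y - 6 = 0.

Step 1: f(0, -2) = 0, so P lies on C.
Step 2: partial derivatives
  f_x(x, y) = -4*x + y + 2, f_y(x, y) = x + 2*y + 1.
  f_x(P) = 0, f_y(P) = -3 (gradient nonzero, so P is smooth).
Step 3: tangent line at P: 0·(x − 0) + -3·(y − -2) = 0.
Expanding: -3*y - 6 = 0.


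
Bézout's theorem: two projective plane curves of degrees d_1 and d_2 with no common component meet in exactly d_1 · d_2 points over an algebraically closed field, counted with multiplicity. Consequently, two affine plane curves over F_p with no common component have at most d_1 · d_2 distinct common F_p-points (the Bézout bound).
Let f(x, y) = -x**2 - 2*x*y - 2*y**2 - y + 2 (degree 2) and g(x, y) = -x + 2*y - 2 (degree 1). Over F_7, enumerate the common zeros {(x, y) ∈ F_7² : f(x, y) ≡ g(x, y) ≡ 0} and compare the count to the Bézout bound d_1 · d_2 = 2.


Common zeros: ∅; count = 0; Bézout bound = 2.

deg(f) = 2, deg(g) = 1, so Bézout bound = 2.
Scan x ∈ F_7. For each x, list the y ∈ F_7 with f(x, y) ≡ 0 and those with g(x, y) ≡ 0 (mod 7); the common zeros in that column are the intersection.
  x = 0: f ≡ 0 at y ∈ ∅; g ≡ 0 at y ∈ {1}; common: ∅.
  x = 1: f ≡ 0 at y ∈ ∅; g ≡ 0 at y ∈ {5}; common: ∅.
  x = 2: f ≡ 0 at y ∈ {3, 5}; g ≡ 0 at y ∈ {2}; common: ∅.
  x = 3: f ≡ 0 at y ∈ {0}; g ≡ 0 at y ∈ {6}; common: ∅.
  x = 4: f ≡ 0 at y ∈ {0, 6}; g ≡ 0 at y ∈ {3}; common: ∅.
  x = 5: f ≡ 0 at y ∈ {6}; g ≡ 0 at y ∈ {0}; common: ∅.
  x = 6: f ≡ 0 at y ∈ {1, 3}; g ≡ 0 at y ∈ {4}; common: ∅.
Collecting: common zeros = ∅, so the count is 0.
Comparison with the Bézout bound: 0 ≤ 2 = deg(f)·deg(g), as expected for curves with no common component (the affine F_7-count falls short of the bound because intersections may lie at infinity, over extension fields, or carry multiplicity).


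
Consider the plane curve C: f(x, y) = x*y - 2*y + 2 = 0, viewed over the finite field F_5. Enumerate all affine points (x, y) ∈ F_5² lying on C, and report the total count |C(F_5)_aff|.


Affine F_5-points: {(0, 1), (1, 2), (3, 3), (4, 4)}; count = 4.

For each of the 25 pairs (x, y) ∈ F_5², evaluate f(x, y) mod 5. Record the zeros.
  x = 0: [0↦2, 1↦0, 2↦3, 3↦1, 4↦4]  zeros at y ∈ {1}
  x = 1: [0↦2, 1↦1, 2↦0, 3↦4, 4↦3]  zeros at y ∈ {2}
  x = 2: [0↦2, 1↦2, 2↦2, 3↦2, 4↦2]  zeros at y ∈ ∅
  x = 3: [0↦2, 1↦3, 2↦4, 3↦0, 4↦1]  zeros at y ∈ {3}
  x = 4: [0↦2, 1↦4, 2↦1, 3↦3, 4↦0]  zeros at y ∈ {4}
Collecting zeros: affine points = {(0, 1), (1, 2), (3, 3), (4, 4)}.
Total count |C(F_5)_aff| = 4.


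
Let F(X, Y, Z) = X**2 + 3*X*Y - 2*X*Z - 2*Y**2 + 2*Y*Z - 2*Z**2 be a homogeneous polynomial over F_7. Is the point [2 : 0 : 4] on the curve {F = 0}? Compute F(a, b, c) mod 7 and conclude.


F(2,0,4) ≡ 5 (mod 7); P is NOT on the curve.

Evaluate F(2, 0, 4) term-by-term (mod 7).
  X**2 ↦ 1·4·1·1 = 4
  3*X*Y ↦ 3·2·0·1 = 0
  -2*X*Z ↦ -2·2·1·4 = -16
  -2*Y**2 ↦ -2·1·0·1 = 0
  2*Y*Z ↦ 2·1·0·4 = 0
  -2*Z**2 ↦ -2·1·1·16 = -32
Sum: F(2, 0, 4) = (4) + (0) + (-16) + (0) + (0) + (-32) = -44.
Reducing mod 7: -44 ≡ 5 (mod 7).
Since F(a, b, c) ≡ 5 ≠ 0 (mod 7), P does NOT lie on the curve.


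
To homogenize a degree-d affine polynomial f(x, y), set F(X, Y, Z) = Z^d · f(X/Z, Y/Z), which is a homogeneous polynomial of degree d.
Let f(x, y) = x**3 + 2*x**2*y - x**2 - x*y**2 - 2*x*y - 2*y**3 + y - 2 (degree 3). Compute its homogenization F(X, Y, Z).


F(X, Y, Z) = X**3 + 2*X**2*Y - X**2*Z - X*Y**2 - 2*X*Y*Z - 2*Y**3 + Y*Z**2 - 2*Z**3

deg(f) = 3.
Substitute x = X/Z, y = Y/Z into f, then multiply by Z^3.
  monomial 1·x^3·y^0 ↦ 1·X^3·Y^0·Z^0.
  monomial 2·x^2·y^1 ↦ 2·X^2·Y^1·Z^0.
  monomial -1·x^2·y^0 ↦ -1·X^2·Y^0·Z^1.
  monomial -1·x^1·y^2 ↦ -1·X^1·Y^2·Z^0.
  monomial -2·x^1·y^1 ↦ -2·X^1·Y^1·Z^1.
  monomial -2·x^0·y^3 ↦ -2·X^0·Y^3·Z^0.
  monomial 1·x^0·y^1 ↦ 1·X^0·Y^1·Z^2.
  monomial -2·x^0·y^0 ↦ -2·X^0·Y^0·Z^3.
Collecting: F(X, Y, Z) = X**3 + 2*X**2*Y - X**2*Z - X*Y**2 - 2*X*Y*Z - 2*Y**3 + Y*Z**2 - 2*Z**3.


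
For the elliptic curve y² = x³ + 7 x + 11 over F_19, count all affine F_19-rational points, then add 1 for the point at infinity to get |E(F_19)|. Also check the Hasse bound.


Affine points = {(0, 7), (0, 12), (1, 0), (5, 0), (7, 2), (7, 17), (8, 3), (8, 16), (9, 9), (9, 10), (10, 6), (10, 13), (13, 0), (16, 1), (16, 18)}; affine count = 15; |E(F_19)| = 16.

Discriminant check: Δ ∝ 4a³ + 27b² = 4·7³ + 27·11² = 4·343 + 27·121 ≡ 3 (mod 19). Nonzero ⇒ E is nonsingular.
For each x ∈ F_19, compute rhs = x³ + 7·x + 11 mod 19, then count y ∈ F_19 with y² ≡ rhs.
  x = 0: rhs = 11, matching y values: 7, 12 (2 points).
  x = 1: rhs = 0, matching y values: 0 (1 points).
  x = 2: rhs = 14, matching y values: none (0 points).
  x = 3: rhs = 2, matching y values: none (0 points).
  x = 4: rhs = 8, matching y values: none (0 points).
  x = 5: rhs = 0, matching y values: 0 (1 points).
  x = 6: rhs = 3, matching y values: none (0 points).
  x = 7: rhs = 4, matching y values: 2, 17 (2 points).
  x = 8: rhs = 9, matching y values: 3, 16 (2 points).
  x = 9: rhs = 5, matching y values: 9, 10 (2 points).
  x = 10: rhs = 17, matching y values: 6, 13 (2 points).
  x = 11: rhs = 13, matching y values: none (0 points).
  x = 12: rhs = 18, matching y values: none (0 points).
  x = 13: rhs = 0, matching y values: 0 (1 points).
  x = 14: rhs = 3, matching y values: none (0 points).
  x = 15: rhs = 14, matching y values: none (0 points).
  x = 16: rhs = 1, matching y values: 1, 18 (2 points).
  x = 17: rhs = 8, matching y values: none (0 points).
  x = 18: rhs = 3, matching y values: none (0 points).
Total affine count: 15.
Full point count |E(F_19)| = 15 + 1 = 16.
Hasse bound: |16 − (19+1)| = |-4| = 4 ≤ 2√19 ≈ 8.7178 ✓.


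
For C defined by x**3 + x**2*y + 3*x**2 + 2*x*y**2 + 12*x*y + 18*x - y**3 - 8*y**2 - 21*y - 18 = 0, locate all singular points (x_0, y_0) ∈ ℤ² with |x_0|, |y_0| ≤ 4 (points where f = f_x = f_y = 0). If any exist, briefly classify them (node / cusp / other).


Singular points: {(0, -3)}; classification: cusp.

Compute partial derivatives:
  f_x = 3*x**2 + 2*x*y + 6*x + 2*y**2 + 12*y + 18.
  f_y = x**2 + 4*x*y + 12*x - 3*y**2 - 16*y - 21.
Scan x_0 ∈ {−4, ..., 4}. For each x_0, f_y(x_0, y) is a polynomial in y; find its integer roots y ∈ {−4, ..., 4}, then test f_x and f at those candidates.
  x = -4: f_y(-4, y) = -3*y**2 - 32*y - 53; no integer root y with |y| ≤ 4.
  x = -3: f_y(-3, y) = -3*y**2 - 28*y - 48; no integer root y with |y| ≤ 4.
  x = -2: f_y(-2, y) = -3*y**2 - 24*y - 41; no integer root y with |y| ≤ 4.
  x = -1: f_y(-1, y) = -3*y**2 - 20*y - 32; vanishes at y ∈ {-4}. (-1, -4): f_x = 7 ≠ 0.
  x = 0: f_y(0, y) = -3*y**2 - 16*y - 21; vanishes at y ∈ {-3}. (0, -3): f_x = 0, f = 0 — SINGULAR.
  x = 1: f_y(1, y) = -3*y**2 - 12*y - 8; no integer root y with |y| ≤ 4.
  x = 2: f_y(2, y) = -3*y**2 - 8*y + 7; no integer root y with |y| ≤ 4.
  x = 3: f_y(3, y) = -3*y**2 - 4*y + 24; no integer root y with |y| ≤ 4.
  x = 4: f_y(4, y) = 43 - 3*y**2; no integer root y with |y| ≤ 4.
Only singular point on the grid: (0, -3).
Classify: substitute x = 0 + u, y = -3 + v and expand: f = u**3 + u**2*v + 2*u*v**2 - v**3 + v**2.
No constant or linear terms (consistent with a singular point). Quadratic part: v**2. Cubic part: u**3 + u**2*v + 2*u*v**2 - v**3.
The quadratic part v**2 is a perfect square, so there is a single (double) tangent line v = 0, i.e. y = -3. Restricting the cubic part to that line (v = 0) leaves u**3 ≠ 0, so f is not divisible by v and the branch is v² ≈ -u**3 to lowest order — this is a cusp.
Classification: cusp.


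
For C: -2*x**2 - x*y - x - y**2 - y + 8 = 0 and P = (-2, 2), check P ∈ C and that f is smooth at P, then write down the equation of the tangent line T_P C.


Tangent line at P: 5*x - 3*y + 16 = 0.

Step 1: f(-2, 2) = 0, so P lies on C.
Step 2: partial derivatives
  f_x(x, y) = -4*x - y - 1, f_y(x, y) = -x - 2*y - 1.
  f_x(P) = 5, f_y(P) = -3 (gradient nonzero, so P is smooth).
Step 3: tangent line at P: 5·(x − -2) + -3·(y − 2) = 0.
Expanding: 5*x - 3*y + 16 = 0.


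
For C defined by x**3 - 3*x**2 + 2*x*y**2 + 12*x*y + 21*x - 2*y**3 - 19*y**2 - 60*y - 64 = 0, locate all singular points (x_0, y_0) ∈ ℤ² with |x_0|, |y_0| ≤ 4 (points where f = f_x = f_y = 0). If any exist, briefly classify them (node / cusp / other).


Singular points: {(1, -3)}; classification: cusp.

Compute partial derivatives:
  f_x = 3*x**2 - 6*x + 2*y**2 + 12*y + 21.
  f_y = 4*x*y + 12*x - 6*y**2 - 38*y - 60.
Scan x_0 ∈ {−4, ..., 4}. For each x_0, f_y(x_0, y) is a polynomial in y; find its integer roots y ∈ {−4, ..., 4}, then test f_x and f at those candidates.
  x = -4: f_y(-4, y) = -6*y**2 - 54*y - 108; vanishes at y ∈ {-3}. (-4, -3): f_x = 75 ≠ 0.
  x = -3: f_y(-3, y) = -6*y**2 - 50*y - 96; vanishes at y ∈ {-3}. (-3, -3): f_x = 48 ≠ 0.
  x = -2: f_y(-2, y) = -6*y**2 - 46*y - 84; vanishes at y ∈ {-3}. (-2, -3): f_x = 27 ≠ 0.
  x = -1: f_y(-1, y) = -6*y**2 - 42*y - 72; vanishes at y ∈ {-4, -3}. (-1, -4): f_x = 14 ≠ 0; (-1, -3): f_x = 12 ≠ 0.
  x = 0: f_y(0, y) = -6*y**2 - 38*y - 60; vanishes at y ∈ {-3}. (0, -3): f_x = 3 ≠ 0.
  x = 1: f_y(1, y) = -6*y**2 - 34*y - 48; vanishes at y ∈ {-3}. (1, -3): f_x = 0, f = 0 — SINGULAR.
  x = 2: f_y(2, y) = -6*y**2 - 30*y - 36; vanishes at y ∈ {-3, -2}. (2, -3): f_x = 3 ≠ 0; (2, -2): f_x = 5 ≠ 0.
  x = 3: f_y(3, y) = -6*y**2 - 26*y - 24; vanishes at y ∈ {-3}. (3, -3): f_x = 12 ≠ 0.
  x = 4: f_y(4, y) = -6*y**2 - 22*y - 12; vanishes at y ∈ {-3}. (4, -3): f_x = 27 ≠ 0.
Only singular point on the grid: (1, -3).
Classify: substitute x = 1 + u, y = -3 + v and expand: f = u**3 + 2*u*v**2 - 2*v**3 + v**2.
No constant or linear terms (consistent with a singular point). Quadratic part: v**2. Cubic part: u**3 + 2*u*v**2 - 2*v**3.
The quadratic part v**2 is a perfect square, so there is a single (double) tangent line v = 0, i.e. y = -3. Restricting the cubic part to that line (v = 0) leaves u**3 ≠ 0, so f is not divisible by v and the branch is v² ≈ -u**3 to lowest order — this is a cusp.
Classification: cusp.


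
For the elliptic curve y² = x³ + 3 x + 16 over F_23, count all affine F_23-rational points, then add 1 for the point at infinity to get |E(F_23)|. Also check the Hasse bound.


Affine points = {(0, 4), (0, 19), (3, 11), (3, 12), (4, 0), (5, 8), (5, 15), (7, 9), (7, 14), (8, 0), (9, 6), (9, 17), (11, 0), (12, 3), (12, 20), (15, 3), (15, 20), (17, 9), (17, 14), (19, 3), (19, 20), (20, 7), (20, 16), (21, 5), (21, 18), (22, 9), (22, 14)}; affine count = 27; |E(F_23)| = 28.

Discriminant check: Δ ∝ 4a³ + 27b² = 4·3³ + 27·16² = 4·27 + 27·256 ≡ 5 (mod 23). Nonzero ⇒ E is nonsingular.
For each x ∈ F_23, compute rhs = x³ + 3·x + 16 mod 23, then count y ∈ F_23 with y² ≡ rhs.
  x = 0: rhs = 16, matching y values: 4, 19 (2 points).
  x = 1: rhs = 20, matching y values: none (0 points).
  x = 2: rhs = 7, matching y values: none (0 points).
  x = 3: rhs = 6, matching y values: 11, 12 (2 points).
  x = 4: rhs = 0, matching y values: 0 (1 points).
  x = 5: rhs = 18, matching y values: 8, 15 (2 points).
  x = 6: rhs = 20, matching y values: none (0 points).
  x = 7: rhs = 12, matching y values: 9, 14 (2 points).
  x = 8: rhs = 0, matching y values: 0 (1 points).
  x = 9: rhs = 13, matching y values: 6, 17 (2 points).
  x = 10: rhs = 11, matching y values: none (0 points).
  x = 11: rhs = 0, matching y values: 0 (1 points).
  x = 12: rhs = 9, matching y values: 3, 20 (2 points).
  x = 13: rhs = 21, matching y values: none (0 points).
  x = 14: rhs = 19, matching y values: none (0 points).
  x = 15: rhs = 9, matching y values: 3, 20 (2 points).
  x = 16: rhs = 20, matching y values: none (0 points).
  x = 17: rhs = 12, matching y values: 9, 14 (2 points).
  x = 18: rhs = 14, matching y values: none (0 points).
  x = 19: rhs = 9, matching y values: 3, 20 (2 points).
  x = 20: rhs = 3, matching y values: 7, 16 (2 points).
  x = 21: rhs = 2, matching y values: 5, 18 (2 points).
  x = 22: rhs = 12, matching y values: 9, 14 (2 points).
Total affine count: 27.
Full point count |E(F_23)| = 27 + 1 = 28.
Hasse bound: |28 − (23+1)| = |4| = 4 ≤ 2√23 ≈ 9.5917 ✓.


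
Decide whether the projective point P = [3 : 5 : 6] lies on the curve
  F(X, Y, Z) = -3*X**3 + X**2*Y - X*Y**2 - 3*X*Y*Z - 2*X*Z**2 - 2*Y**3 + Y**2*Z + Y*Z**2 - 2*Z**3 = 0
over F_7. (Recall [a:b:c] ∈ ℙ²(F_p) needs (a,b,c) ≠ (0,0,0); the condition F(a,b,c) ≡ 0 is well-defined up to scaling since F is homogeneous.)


F(3,5,6) ≡ 3 (mod 7); P is NOT on the curve.

Evaluate F(3, 5, 6) term-by-term (mod 7).
  -3*X**3 ↦ -3·27·1·1 = -81
  X**2*Y ↦ 1·9·5·1 = 45
  -X*Y**2 ↦ -1·3·25·1 = -75
  -3*X*Y*Z ↦ -3·3·5·6 = -270
  -2*X*Z**2 ↦ -2·3·1·36 = -216
  -2*Y**3 ↦ -2·1·125·1 = -250
  Y**2*Z ↦ 1·1·25·6 = 150
  Y*Z**2 ↦ 1·1·5·36 = 180
  -2*Z**3 ↦ -2·1·1·216 = -432
Sum: F(3, 5, 6) = (-81) + (45) + (-75) + (-270) + (-216) + (-250) + (150) + (180) + (-432) = -949.
Reducing mod 7: -949 ≡ 3 (mod 7).
Since F(a, b, c) ≡ 3 ≠ 0 (mod 7), P does NOT lie on the curve.


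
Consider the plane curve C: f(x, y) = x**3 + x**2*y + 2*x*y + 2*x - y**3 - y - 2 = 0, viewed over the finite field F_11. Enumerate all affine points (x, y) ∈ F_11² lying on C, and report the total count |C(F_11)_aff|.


Affine F_11-points: {(0, 5), (0, 7), (0, 10), (1, 4), (1, 8), (1, 10), (3, 1), (3, 9), (5, 6), (7, 4), (9, 3), (10, 4)}; count = 12.

For each of the 121 pairs (x, y) ∈ F_11², evaluate f(x, y) mod 11. Record the zeros.
  x = 0: [0↦9, 1↦7, 2↦10, 3↦1, 4↦7, 5↦0, 6↦7, 7↦0, 8↦6, 9↦8, 10↦0]  zeros at y ∈ {5, 7, 10}
  x = 1: [0↦1, 1↦2, 2↦8, 3↦2, 4↦0, 5↦7, 6↦6, 7↦2, 8↦0, 9↦5, 10↦0]  zeros at y ∈ {4, 8, 10}
  x = 2: [0↦10, 1↦5, 2↦5, 3↦4, 4↦7, 5↦8, 6↦1, 7↦2, 8↦5, 9↦4, 10↦4]  zeros at y ∈ ∅
  x = 3: [0↦9, 1↦0, 2↦7, 3↦2, 4↦1, 5↦9, 6↦9, 7↦6, 8↦5, 9↦0, 10↦7]  zeros at y ∈ {1, 9}
  x = 4: [0↦4, 1↦4, 2↦9, 3↦2, 4↦10, 5↦5, 6↦3, 7↦9, 8↦6, 9↦10, 10↦4]  zeros at y ∈ ∅
  x = 5: [0↦1, 1↦1, 2↦6, 3↦10, 4↦7, 5↦2, 6↦0, 7↦6, 8↦3, 9↦7, 10↦1]  zeros at y ∈ {6}
  x = 6: [0↦6, 1↦8, 2↦4, 3↦10, 4↦9, 5↦6, 6↦6, 7↦3, 8↦2, 9↦8, 10↦4]  zeros at y ∈ ∅
  x = 7: [0↦3, 1↦9, 2↦9, 3↦8, 4↦0, 5↦1, 6↦5, 7↦6, 8↦9, 9↦8, 10↦8]  zeros at y ∈ {4}
  x = 8: [0↦9, 1↦10, 2↦5, 3↦10, 4↦8, 5↦4, 6↦3, 7↦10, 8↦8, 9↦2, 10↦8]  zeros at y ∈ ∅
  x = 9: [0↦8, 1↦6, 2↦9, 3↦0, 4↦6, 5↦10, 6↦6, 7↦10, 8↦5, 9↦7, 10↦10]  zeros at y ∈ {3}
  x = 10: [0↦6, 1↦3, 2↦5, 3↦6, 4↦0, 5↦3, 6↦9, 7↦1, 8↦6, 9↦7, 10↦9]  zeros at y ∈ {4}
Collecting zeros: affine points = {(0, 5), (0, 7), (0, 10), (1, 4), (1, 8), (1, 10), (3, 1), (3, 9), (5, 6), (7, 4), (9, 3), (10, 4)}.
Total count |C(F_11)_aff| = 12.


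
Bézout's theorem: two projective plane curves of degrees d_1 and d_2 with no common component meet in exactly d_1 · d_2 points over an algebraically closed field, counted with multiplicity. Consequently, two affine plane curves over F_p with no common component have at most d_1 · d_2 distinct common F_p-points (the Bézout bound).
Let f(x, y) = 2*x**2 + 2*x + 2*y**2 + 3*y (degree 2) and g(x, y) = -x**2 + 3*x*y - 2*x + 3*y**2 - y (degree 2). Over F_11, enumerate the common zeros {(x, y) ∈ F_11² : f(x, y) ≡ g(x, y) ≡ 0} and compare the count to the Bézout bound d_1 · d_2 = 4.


Common zeros: {(0, 0), (0, 4), (8, 5), (10, 4)}; count = 4; Bézout bound = 4.

deg(f) = 2, deg(g) = 2, so Bézout bound = 4.
Scan x ∈ F_11. For each x, list the y ∈ F_11 with f(x, y) ≡ 0 and those with g(x, y) ≡ 0 (mod 11); the common zeros in that column are the intersection.
  x = 0: f ≡ 0 at y ∈ {0, 4}; g ≡ 0 at y ∈ {0, 4}; common: {0, 4}.
  x = 1: f ≡ 0 at y ∈ ∅; g ≡ 0 at y ∈ ∅; common: ∅.
  x = 2: f ≡ 0 at y ∈ {5, 10}; g ≡ 0 at y ∈ {1}; common: ∅.
  x = 3: f ≡ 0 at y ∈ {7, 8}; g ≡ 0 at y ∈ ∅; common: ∅.
  x = 4: f ≡ 0 at y ∈ ∅; g ≡ 0 at y ∈ ∅; common: ∅.
  x = 5: f ≡ 0 at y ∈ ∅; g ≡ 0 at y ∈ {5}; common: ∅.
  x = 6: f ≡ 0 at y ∈ ∅; g ≡ 0 at y ∈ ∅; common: ∅.
  x = 7: f ≡ 0 at y ∈ {7, 8}; g ≡ 0 at y ∈ {2, 6}; common: ∅.
  x = 8: f ≡ 0 at y ∈ {5, 10}; g ≡ 0 at y ∈ {2, 5}; common: {5}.
  x = 9: f ≡ 0 at y ∈ ∅; g ≡ 0 at y ∈ {0, 6}; common: ∅.
  x = 10: f ≡ 0 at y ∈ {0, 4}; g ≡ 0 at y ∈ {1, 4}; common: {4}.
Collecting: common zeros = {(0, 0), (0, 4), (8, 5), (10, 4)}, so the count is 4.
Comparison with the Bézout bound: 4 ≤ 4 = deg(f)·deg(g), as expected for curves with no common component (the bound is attained).


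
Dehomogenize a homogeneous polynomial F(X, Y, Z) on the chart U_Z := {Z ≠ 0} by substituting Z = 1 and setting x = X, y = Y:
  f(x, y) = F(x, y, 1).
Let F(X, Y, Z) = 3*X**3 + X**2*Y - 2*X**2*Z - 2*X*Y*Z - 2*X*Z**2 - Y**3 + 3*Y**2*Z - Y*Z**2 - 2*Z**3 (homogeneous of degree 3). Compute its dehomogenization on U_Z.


f(x, y) = 3*x**3 + x**2*y - 2*x**2 - 2*x*y - 2*x - y**3 + 3*y**2 - y - 2

On U_Z we set Z = 1. Each monomial c·X^i·Y^j·Z^k in F becomes c·x^i·y^j·1^k = c·x^i·y^j.
Substituting Z = 1: F(X, Y, 1) = 3*x**3 + x**2*y - 2*x**2 - 2*x*y - 2*x - y**3 + 3*y**2 - y - 2.
Note: deg(f) ≤ deg(F) = 3; strict inequality happens when F is divisible by Z (lost terms).


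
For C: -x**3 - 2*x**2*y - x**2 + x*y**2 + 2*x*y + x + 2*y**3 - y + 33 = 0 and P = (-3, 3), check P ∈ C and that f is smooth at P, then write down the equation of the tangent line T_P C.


Tangent line at P: 31*x + 11*y + 60 = 0.

Step 1: f(-3, 3) = 0, so P lies on C.
Step 2: partial derivatives
  f_x(x, y) = -3*x**2 - 4*x*y - 2*x + y**2 + 2*y + 1, f_y(x, y) = -2*x**2 + 2*x*y + 2*x + 6*y**2 - 1.
  f_x(P) = 31, f_y(P) = 11 (gradient nonzero, so P is smooth).
Step 3: tangent line at P: 31·(x − -3) + 11·(y − 3) = 0.
Expanding: 31*x + 11*y + 60 = 0.


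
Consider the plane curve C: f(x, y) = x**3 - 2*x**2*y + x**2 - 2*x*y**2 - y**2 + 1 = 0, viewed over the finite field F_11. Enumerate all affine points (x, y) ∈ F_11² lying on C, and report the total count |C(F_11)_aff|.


Affine F_11-points: {(0, 1), (0, 10), (2, 1), (2, 4), (5, 5), (6, 0), (6, 8), (8, 2), (8, 6), (9, 3), (9, 7), (10, 1)}; count = 12.

For each of the 121 pairs (x, y) ∈ F_11², evaluate f(x, y) mod 11. Record the zeros.
  x = 0: [0↦1, 1↦0, 2↦8, 3↦3, 4↦7, 5↦9, 6↦9, 7↦7, 8↦3, 9↦8, 10↦0]  zeros at y ∈ {1, 10}
  x = 1: [0↦3, 1↦9, 2↦9, 3↦3, 4↦2, 5↦6, 6↦4, 7↦7, 8↦4, 9↦6, 10↦2]  zeros at y ∈ ∅
  x = 2: [0↦2, 1↦0, 2↦10, 3↦10, 4↦0, 5↦2, 6↦5, 7↦9, 8↦3, 9↦9, 10↦5]  zeros at y ∈ {1, 4}
  x = 3: [0↦4, 1↦1, 2↦6, 3↦8, 4↦7, 5↦3, 6↦7, 7↦8, 8↦6, 9↦1, 10↦4]  zeros at y ∈ ∅
  x = 4: [0↦4, 1↦7, 2↦3, 3↦3, 4↦7, 5↦4, 6↦5, 7↦10, 8↦8, 9↦10, 10↦5]  zeros at y ∈ ∅
  x = 5: [0↦8, 1↦2, 2↦7, 3↦1, 4↦6, 5↦0, 6↦5, 7↦10, 8↦4, 9↦9, 10↦3]  zeros at y ∈ {5}
  x = 6: [0↦0, 1↦3, 2↦2, 3↦8, 4↦10, 5↦8, 6↦2, 7↦3, 8↦0, 9↦4, 10↦4]  zeros at y ∈ {0, 8}
  x = 7: [0↦8, 1↦5, 2↦5, 3↦8, 4↦3, 5↦1, 6↦2, 7↦6, 8↦2, 9↦1, 10↦3]  zeros at y ∈ ∅
  x = 8: [0↦5, 1↦3, 2↦0, 3↦7, 4↦2, 5↦7, 6↦0, 7↦3, 8↦5, 9↦6, 10↦6]  zeros at y ∈ {2, 6}
  x = 9: [0↦8, 1↦3, 2↦4, 3↦0, 4↦2, 5↦10, 6↦2, 7↦0, 8↦4, 9↦3, 10↦8]  zeros at y ∈ {3, 7}
  x = 10: [0↦1, 1↦0, 2↦1, 3↦4, 4↦9, 5↦5, 6↦3, 7↦3, 8↦5, 9↦9, 10↦4]  zeros at y ∈ {1}
Collecting zeros: affine points = {(0, 1), (0, 10), (2, 1), (2, 4), (5, 5), (6, 0), (6, 8), (8, 2), (8, 6), (9, 3), (9, 7), (10, 1)}.
Total count |C(F_11)_aff| = 12.


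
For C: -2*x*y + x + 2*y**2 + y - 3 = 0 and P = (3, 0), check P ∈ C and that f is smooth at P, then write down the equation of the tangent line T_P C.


Tangent line at P: x - 5*y - 3 = 0.

Step 1: f(3, 0) = 0, so P lies on C.
Step 2: partial derivatives
  f_x(x, y) = 1 - 2*y, f_y(x, y) = -2*x + 4*y + 1.
  f_x(P) = 1, f_y(P) = -5 (gradient nonzero, so P is smooth).
Step 3: tangent line at P: 1·(x − 3) + -5·(y − 0) = 0.
Expanding: x - 5*y - 3 = 0.


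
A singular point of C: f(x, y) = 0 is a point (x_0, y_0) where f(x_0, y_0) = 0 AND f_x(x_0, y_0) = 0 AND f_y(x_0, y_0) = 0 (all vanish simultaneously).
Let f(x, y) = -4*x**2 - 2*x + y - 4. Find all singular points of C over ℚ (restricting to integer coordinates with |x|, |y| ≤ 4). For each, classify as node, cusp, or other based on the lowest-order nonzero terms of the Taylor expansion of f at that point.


No singular points in the scanned grid; C is smooth there.

Compute partial derivatives:
  f_x = -8*x - 2.
  f_y = 1.
f_y = 1 is a nonzero constant, so f_y never vanishes: no point (x, y) can satisfy f = f_x = f_y = 0. In particular no (x, y) ∈ {−4, ..., 4}² is singular; the curve is smooth.


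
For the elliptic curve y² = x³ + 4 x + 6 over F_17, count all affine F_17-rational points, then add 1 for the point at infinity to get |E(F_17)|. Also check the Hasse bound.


Affine points = {(4, 1), (4, 16), (5, 7), (5, 10), (6, 5), (6, 12), (10, 3), (10, 14), (11, 2), (11, 15), (14, 1), (14, 16), (16, 1), (16, 16)}; affine count = 14; |E(F_17)| = 15.

Discriminant check: Δ ∝ 4a³ + 27b² = 4·4³ + 27·6² = 4·64 + 27·36 ≡ 4 (mod 17). Nonzero ⇒ E is nonsingular.
For each x ∈ F_17, compute rhs = x³ + 4·x + 6 mod 17, then count y ∈ F_17 with y² ≡ rhs.
  x = 0: rhs = 6, matching y values: none (0 points).
  x = 1: rhs = 11, matching y values: none (0 points).
  x = 2: rhs = 5, matching y values: none (0 points).
  x = 3: rhs = 11, matching y values: none (0 points).
  x = 4: rhs = 1, matching y values: 1, 16 (2 points).
  x = 5: rhs = 15, matching y values: 7, 10 (2 points).
  x = 6: rhs = 8, matching y values: 5, 12 (2 points).
  x = 7: rhs = 3, matching y values: none (0 points).
  x = 8: rhs = 6, matching y values: none (0 points).
  x = 9: rhs = 6, matching y values: none (0 points).
  x = 10: rhs = 9, matching y values: 3, 14 (2 points).
  x = 11: rhs = 4, matching y values: 2, 15 (2 points).
  x = 12: rhs = 14, matching y values: none (0 points).
  x = 13: rhs = 11, matching y values: none (0 points).
  x = 14: rhs = 1, matching y values: 1, 16 (2 points).
  x = 15: rhs = 7, matching y values: none (0 points).
  x = 16: rhs = 1, matching y values: 1, 16 (2 points).
Total affine count: 14.
Full point count |E(F_17)| = 14 + 1 = 15.
Hasse bound: |15 − (17+1)| = |-3| = 3 ≤ 2√17 ≈ 8.2462 ✓.


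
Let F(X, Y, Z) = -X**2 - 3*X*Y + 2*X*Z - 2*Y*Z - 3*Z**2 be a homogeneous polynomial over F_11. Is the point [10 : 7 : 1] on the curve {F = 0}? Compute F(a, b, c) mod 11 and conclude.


F(10,7,1) ≡ 1 (mod 11); P is NOT on the curve.

Evaluate F(10, 7, 1) term-by-term (mod 11).
  -X**2 ↦ -1·100·1·1 = -100
  -3*X*Y ↦ -3·10·7·1 = -210
  2*X*Z ↦ 2·10·1·1 = 20
  -2*Y*Z ↦ -2·1·7·1 = -14
  -3*Z**2 ↦ -3·1·1·1 = -3
Sum: F(10, 7, 1) = (-100) + (-210) + (20) + (-14) + (-3) = -307.
Reducing mod 11: -307 ≡ 1 (mod 11).
Since F(a, b, c) ≡ 1 ≠ 0 (mod 11), P does NOT lie on the curve.


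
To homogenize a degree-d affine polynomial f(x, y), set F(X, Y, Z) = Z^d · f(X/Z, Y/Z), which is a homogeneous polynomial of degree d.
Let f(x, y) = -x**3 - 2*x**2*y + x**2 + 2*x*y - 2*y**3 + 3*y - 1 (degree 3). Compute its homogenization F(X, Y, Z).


F(X, Y, Z) = -X**3 - 2*X**2*Y + X**2*Z + 2*X*Y*Z - 2*Y**3 + 3*Y*Z**2 - Z**3

deg(f) = 3.
Substitute x = X/Z, y = Y/Z into f, then multiply by Z^3.
  monomial -1·x^3·y^0 ↦ -1·X^3·Y^0·Z^0.
  monomial -2·x^2·y^1 ↦ -2·X^2·Y^1·Z^0.
  monomial 1·x^2·y^0 ↦ 1·X^2·Y^0·Z^1.
  monomial 2·x^1·y^1 ↦ 2·X^1·Y^1·Z^1.
  monomial -2·x^0·y^3 ↦ -2·X^0·Y^3·Z^0.
  monomial 3·x^0·y^1 ↦ 3·X^0·Y^1·Z^2.
  monomial -1·x^0·y^0 ↦ -1·X^0·Y^0·Z^3.
Collecting: F(X, Y, Z) = -X**3 - 2*X**2*Y + X**2*Z + 2*X*Y*Z - 2*Y**3 + 3*Y*Z**2 - Z**3.


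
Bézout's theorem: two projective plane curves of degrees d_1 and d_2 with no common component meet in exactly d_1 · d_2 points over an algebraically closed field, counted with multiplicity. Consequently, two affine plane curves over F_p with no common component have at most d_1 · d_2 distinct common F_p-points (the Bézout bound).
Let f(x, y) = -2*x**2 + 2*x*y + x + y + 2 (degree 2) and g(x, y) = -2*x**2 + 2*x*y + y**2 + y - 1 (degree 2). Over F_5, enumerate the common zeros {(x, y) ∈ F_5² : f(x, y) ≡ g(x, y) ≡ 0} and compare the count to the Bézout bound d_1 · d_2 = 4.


Common zeros: {(1, 3), (3, 4)}; count = 2; Bézout bound = 4.

deg(f) = 2, deg(g) = 2, so Bézout bound = 4.
Scan x ∈ F_5. For each x, list the y ∈ F_5 with f(x, y) ≡ 0 and those with g(x, y) ≡ 0 (mod 5); the common zeros in that column are the intersection.
  x = 0: f ≡ 0 at y ∈ {3}; g ≡ 0 at y ∈ {2}; common: ∅.
  x = 1: f ≡ 0 at y ∈ {3}; g ≡ 0 at y ∈ {3, 4}; common: {3}.
  x = 2: f ≡ 0 at y ∈ ∅; g ≡ 0 at y ∈ {2, 3}; common: ∅.
  x = 3: f ≡ 0 at y ∈ {4}; g ≡ 0 at y ∈ {4}; common: {4}.
  x = 4: f ≡ 0 at y ∈ {4}; g ≡ 0 at y ∈ ∅; common: ∅.
Collecting: common zeros = {(1, 3), (3, 4)}, so the count is 2.
Comparison with the Bézout bound: 2 ≤ 4 = deg(f)·deg(g), as expected for curves with no common component (the affine F_5-count falls short of the bound because intersections may lie at infinity, over extension fields, or carry multiplicity).


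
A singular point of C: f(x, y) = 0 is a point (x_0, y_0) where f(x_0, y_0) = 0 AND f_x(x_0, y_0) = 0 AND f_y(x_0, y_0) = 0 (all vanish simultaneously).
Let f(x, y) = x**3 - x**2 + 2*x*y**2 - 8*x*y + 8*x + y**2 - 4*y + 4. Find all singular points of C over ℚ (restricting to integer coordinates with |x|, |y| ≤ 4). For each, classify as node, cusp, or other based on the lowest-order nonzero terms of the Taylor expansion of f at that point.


Singular points: {(0, 2)}; classification: node.

Compute partial derivatives:
  f_x = 3*x**2 - 2*x + 2*y**2 - 8*y + 8.
  f_y = 4*x*y - 8*x + 2*y - 4.
Scan x_0 ∈ {−4, ..., 4}. For each x_0, f_y(x_0, y) is a polynomial in y; find its integer roots y ∈ {−4, ..., 4}, then test f_x and f at those candidates.
  x = -4: f_y(-4, y) = 28 - 14*y; vanishes at y ∈ {2}. (-4, 2): f_x = 56 ≠ 0.
  x = -3: f_y(-3, y) = 20 - 10*y; vanishes at y ∈ {2}. (-3, 2): f_x = 33 ≠ 0.
  x = -2: f_y(-2, y) = 12 - 6*y; vanishes at y ∈ {2}. (-2, 2): f_x = 16 ≠ 0.
  x = -1: f_y(-1, y) = 4 - 2*y; vanishes at y ∈ {2}. (-1, 2): f_x = 5 ≠ 0.
  x = 0: f_y(0, y) = 2*y - 4; vanishes at y ∈ {2}. (0, 2): f_x = 0, f = 0 — SINGULAR.
  x = 1: f_y(1, y) = 6*y - 12; vanishes at y ∈ {2}. (1, 2): f_x = 1 ≠ 0.
  x = 2: f_y(2, y) = 10*y - 20; vanishes at y ∈ {2}. (2, 2): f_x = 8 ≠ 0.
  x = 3: f_y(3, y) = 14*y - 28; vanishes at y ∈ {2}. (3, 2): f_x = 21 ≠ 0.
  x = 4: f_y(4, y) = 18*y - 36; vanishes at y ∈ {2}. (4, 2): f_x = 40 ≠ 0.
Only singular point on the grid: (0, 2).
Classify: substitute x = 0 + u, y = 2 + v and expand: f = u**3 - u**2 + 2*u*v**2 + v**2.
No constant or linear terms (consistent with a singular point). Quadratic part: -u**2 + v**2. Cubic part: u**3 + 2*u*v**2.
The quadratic part v**2 - u**2 = (v − u)(v + u) splits into two distinct linear factors, so there are two distinct tangent lines y − 2 = ±(x − 0) — this is a node (ordinary double point).
Classification: node.


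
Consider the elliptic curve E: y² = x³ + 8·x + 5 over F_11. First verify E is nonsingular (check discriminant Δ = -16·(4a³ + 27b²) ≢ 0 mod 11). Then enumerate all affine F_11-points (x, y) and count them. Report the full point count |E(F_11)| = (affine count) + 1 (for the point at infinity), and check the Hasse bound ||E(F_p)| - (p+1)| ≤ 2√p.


Affine points = {(0, 4), (0, 7), (1, 5), (1, 6), (3, 1), (3, 10), (5, 4), (5, 7), (6, 4), (6, 7), (8, 3), (8, 8), (9, 5), (9, 6)}; affine count = 14; |E(F_11)| = 15.

Discriminant check: Δ ∝ 4a³ + 27b² = 4·8³ + 27·5² = 4·512 + 27·25 ≡ 6 (mod 11). Nonzero ⇒ E is nonsingular.
For each x ∈ F_11, compute rhs = x³ + 8·x + 5 mod 11, then count y ∈ F_11 with y² ≡ rhs.
  x = 0: rhs = 5, matching y values: 4, 7 (2 points).
  x = 1: rhs = 3, matching y values: 5, 6 (2 points).
  x = 2: rhs = 7, matching y values: none (0 points).
  x = 3: rhs = 1, matching y values: 1, 10 (2 points).
  x = 4: rhs = 2, matching y values: none (0 points).
  x = 5: rhs = 5, matching y values: 4, 7 (2 points).
  x = 6: rhs = 5, matching y values: 4, 7 (2 points).
  x = 7: rhs = 8, matching y values: none (0 points).
  x = 8: rhs = 9, matching y values: 3, 8 (2 points).
  x = 9: rhs = 3, matching y values: 5, 6 (2 points).
  x = 10: rhs = 7, matching y values: none (0 points).
Total affine count: 14.
Full point count |E(F_11)| = 14 + 1 = 15.
Hasse bound: |15 − (11+1)| = |3| = 3 ≤ 2√11 ≈ 6.6332 ✓.


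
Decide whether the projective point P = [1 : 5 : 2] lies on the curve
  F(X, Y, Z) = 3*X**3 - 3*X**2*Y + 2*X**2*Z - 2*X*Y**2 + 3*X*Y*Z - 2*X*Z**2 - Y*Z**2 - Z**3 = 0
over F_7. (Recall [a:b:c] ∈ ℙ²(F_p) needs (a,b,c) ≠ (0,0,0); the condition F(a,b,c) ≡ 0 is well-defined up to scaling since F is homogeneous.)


F(1,5,2) ≡ 6 (mod 7); P is NOT on the curve.

Evaluate F(1, 5, 2) term-by-term (mod 7).
  3*X**3 ↦ 3·1·1·1 = 3
  -3*X**2*Y ↦ -3·1·5·1 = -15
  2*X**2*Z ↦ 2·1·1·2 = 4
  -2*X*Y**2 ↦ -2·1·25·1 = -50
  3*X*Y*Z ↦ 3·1·5·2 = 30
  -2*X*Z**2 ↦ -2·1·1·4 = -8
  -Y*Z**2 ↦ -1·1·5·4 = -20
  -Z**3 ↦ -1·1·1·8 = -8
Sum: F(1, 5, 2) = (3) + (-15) + (4) + (-50) + (30) + (-8) + (-20) + (-8) = -64.
Reducing mod 7: -64 ≡ 6 (mod 7).
Since F(a, b, c) ≡ 6 ≠ 0 (mod 7), P does NOT lie on the curve.


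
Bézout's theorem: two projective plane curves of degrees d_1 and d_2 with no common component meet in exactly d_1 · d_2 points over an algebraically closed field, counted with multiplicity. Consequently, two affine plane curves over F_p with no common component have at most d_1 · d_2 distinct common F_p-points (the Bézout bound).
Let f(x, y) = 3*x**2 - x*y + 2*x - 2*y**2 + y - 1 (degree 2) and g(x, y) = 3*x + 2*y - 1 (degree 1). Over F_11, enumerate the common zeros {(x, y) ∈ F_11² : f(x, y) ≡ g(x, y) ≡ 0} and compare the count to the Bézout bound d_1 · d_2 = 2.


Common zeros: {(4, 0)}; count = 1; Bézout bound = 2.

deg(f) = 2, deg(g) = 1, so Bézout bound = 2.
Scan x ∈ F_11. For each x, list the y ∈ F_11 with f(x, y) ≡ 0 and those with g(x, y) ≡ 0 (mod 11); the common zeros in that column are the intersection.
  x = 0: f ≡ 0 at y ∈ {8, 9}; g ≡ 0 at y ∈ {6}; common: ∅.
  x = 1: f ≡ 0 at y ∈ ∅; g ≡ 0 at y ∈ {10}; common: ∅.
  x = 2: f ≡ 0 at y ∈ {8}; g ≡ 0 at y ∈ {3}; common: ∅.
  x = 3: f ≡ 0 at y ∈ ∅; g ≡ 0 at y ∈ {7}; common: ∅.
  x = 4: f ≡ 0 at y ∈ {0, 4}; g ≡ 0 at y ∈ {0}; common: {0}.
  x = 5: f ≡ 0 at y ∈ ∅; g ≡ 0 at y ∈ {4}; common: ∅.
  x = 6: f ≡ 0 at y ∈ {5, 9}; g ≡ 0 at y ∈ {8}; common: ∅.
  x = 7: f ≡ 0 at y ∈ ∅; g ≡ 0 at y ∈ {1}; common: ∅.
  x = 8: f ≡ 0 at y ∈ {1}; g ≡ 0 at y ∈ {5}; common: ∅.
  x = 9: f ≡ 0 at y ∈ ∅; g ≡ 0 at y ∈ {9}; common: ∅.
  x = 10: f ≡ 0 at y ∈ {0, 1}; g ≡ 0 at y ∈ {2}; common: ∅.
Collecting: common zeros = {(4, 0)}, so the count is 1.
Comparison with the Bézout bound: 1 ≤ 2 = deg(f)·deg(g), as expected for curves with no common component (the affine F_11-count falls short of the bound because intersections may lie at infinity, over extension fields, or carry multiplicity).


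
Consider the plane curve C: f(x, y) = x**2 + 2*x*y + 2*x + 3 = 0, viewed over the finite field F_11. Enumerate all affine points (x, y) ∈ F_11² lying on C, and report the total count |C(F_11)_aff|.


Affine F_11-points: {(1, 8), (2, 0), (3, 8), (4, 9), (5, 5), (6, 4), (7, 0), (8, 1), (9, 9), (10, 1)}; count = 10.

For each of the 121 pairs (x, y) ∈ F_11², evaluate f(x, y) mod 11. Record the zeros.
  x = 0: [0↦3, 1↦3, 2↦3, 3↦3, 4↦3, 5↦3, 6↦3, 7↦3, 8↦3, 9↦3, 10↦3]  zeros at y ∈ ∅
  x = 1: [0↦6, 1↦8, 2↦10, 3↦1, 4↦3, 5↦5, 6↦7, 7↦9, 8↦0, 9↦2, 10↦4]  zeros at y ∈ {8}
  x = 2: [0↦0, 1↦4, 2↦8, 3↦1, 4↦5, 5↦9, 6↦2, 7↦6, 8↦10, 9↦3, 10↦7]  zeros at y ∈ {0}
  x = 3: [0↦7, 1↦2, 2↦8, 3↦3, 4↦9, 5↦4, 6↦10, 7↦5, 8↦0, 9↦6, 10↦1]  zeros at y ∈ {8}
  x = 4: [0↦5, 1↦2, 2↦10, 3↦7, 4↦4, 5↦1, 6↦9, 7↦6, 8↦3, 9↦0, 10↦8]  zeros at y ∈ {9}
  x = 5: [0↦5, 1↦4, 2↦3, 3↦2, 4↦1, 5↦0, 6↦10, 7↦9, 8↦8, 9↦7, 10↦6]  zeros at y ∈ {5}
  x = 6: [0↦7, 1↦8, 2↦9, 3↦10, 4↦0, 5↦1, 6↦2, 7↦3, 8↦4, 9↦5, 10↦6]  zeros at y ∈ {4}
  x = 7: [0↦0, 1↦3, 2↦6, 3↦9, 4↦1, 5↦4, 6↦7, 7↦10, 8↦2, 9↦5, 10↦8]  zeros at y ∈ {0}
  x = 8: [0↦6, 1↦0, 2↦5, 3↦10, 4↦4, 5↦9, 6↦3, 7↦8, 8↦2, 9↦7, 10↦1]  zeros at y ∈ {1}
  x = 9: [0↦3, 1↦10, 2↦6, 3↦2, 4↦9, 5↦5, 6↦1, 7↦8, 8↦4, 9↦0, 10↦7]  zeros at y ∈ {9}
  x = 10: [0↦2, 1↦0, 2↦9, 3↦7, 4↦5, 5↦3, 6↦1, 7↦10, 8↦8, 9↦6, 10↦4]  zeros at y ∈ {1}
Collecting zeros: affine points = {(1, 8), (2, 0), (3, 8), (4, 9), (5, 5), (6, 4), (7, 0), (8, 1), (9, 9), (10, 1)}.
Total count |C(F_11)_aff| = 10.
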